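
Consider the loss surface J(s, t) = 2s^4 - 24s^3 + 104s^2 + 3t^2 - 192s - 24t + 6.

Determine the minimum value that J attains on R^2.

J(s,t) separates as P(s) + Q(t) + 6, so its minimum is min P + min Q + 6.
P'(s) = 8(s - 4)(s - 3)(s - 2) vanishes at s ∈ {2, 3, 4}; Q'(t) = 6(t - 4) vanishes at t ∈ {4}.
Local minima of P (where P''>0): P(2)=-128, P(4)=-128. Local minima of Q: Q(4)=-48.
So the global minimum of J is P(2) + Q(4) + 6 = -128 − 48 + 6 = -170, attained at (2, 4).

-170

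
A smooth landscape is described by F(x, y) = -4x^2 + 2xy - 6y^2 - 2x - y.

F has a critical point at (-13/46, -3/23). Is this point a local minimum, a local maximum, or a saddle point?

The Hessian of F is constant: H = [[-8, 2], [2, -12]].
det(H) = (-8)·(-12) − 2² = 92.
det(H) > 0 and tr(H) = -20 < 0, so H is negative definite and the point is a local maximum.

local maximum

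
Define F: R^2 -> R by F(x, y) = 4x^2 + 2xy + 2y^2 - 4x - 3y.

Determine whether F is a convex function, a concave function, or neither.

F is quadratic, so its Hessian is the constant matrix H = [[8, 2], [2, 4]].
det(H) = 28, tr(H) = 12.
det(H) > 0 and tr(H) > 0, so H is positive definite everywhere: convex.

convex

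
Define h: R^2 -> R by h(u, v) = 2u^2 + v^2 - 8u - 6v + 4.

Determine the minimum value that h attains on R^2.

h(u,v) separates as P(u) + Q(v) + 4, so its minimum is min P + min Q + 4.
P'(u) = 4u - 8 vanishes at u ∈ {2}; Q'(v) = 2v - 6 vanishes at v ∈ {3}.
Local minima of P (where P''>0): P(2)=-8. Local minima of Q: Q(3)=-9.
So the global minimum of h is P(2) + Q(3) + 4 = -8 − 9 + 4 = -13, attained at (2, 3).

-13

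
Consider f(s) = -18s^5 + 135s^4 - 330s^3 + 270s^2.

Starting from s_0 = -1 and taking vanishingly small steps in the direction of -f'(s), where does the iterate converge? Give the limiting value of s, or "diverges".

0

f'(s) = -90s(s - 3)(s - 2)(s - 1), so f'(-1) = -2160.
Gradient descent moves in the -f' direction, i.e. s is increasing.
The nearest critical point in that direction is s = 0, where f'' = 540 > 0 (a local minimum). The iterate converges there.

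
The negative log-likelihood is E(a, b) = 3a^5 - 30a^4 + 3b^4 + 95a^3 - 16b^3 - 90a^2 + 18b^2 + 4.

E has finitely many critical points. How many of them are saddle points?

E separates as a function of a plus a function of b, so ∇E=0 decouples.
∂E/∂a = 15a(a - 4)(a - 3)(a - 1) = 0 at a ∈ {0, 1, 3, 4}; ∂E/∂b = 12b(b - 3)(b - 1) = 0 at b ∈ {0, 1, 3}.
The Hessian is diagonal: diag(E_aa, E_bb). Second derivatives: E_aa(0)=-180, E_aa(1)=90, E_aa(3)=-90, E_aa(4)=180; E_bb(0)=36, E_bb(1)=-24, E_bb(3)=72.
Saddle points occur where the two diagonal entries have opposite signs: (0, 0), (0, 3), (1, 1), (3, 0), (3, 3), (4, 1). Count: 6.

6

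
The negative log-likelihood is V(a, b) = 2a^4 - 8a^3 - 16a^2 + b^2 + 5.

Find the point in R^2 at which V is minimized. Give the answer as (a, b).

V(a,b) separates as P(a) + Q(b) + 5, so its minimum is min P + min Q + 5.
P'(a) = 8a(a - 4)(a + 1) vanishes at a ∈ {-1, 0, 4}; Q'(b) = 2b vanishes at b ∈ {0}.
Local minima of P (where P''>0): P(-1)=-6, P(4)=-256. Local minima of Q: Q(0)=0.
So the global minimum of V is P(4) + Q(0) + 5 = -256 + 0 + 5 = -251, attained at (4, 0).

(4, 0)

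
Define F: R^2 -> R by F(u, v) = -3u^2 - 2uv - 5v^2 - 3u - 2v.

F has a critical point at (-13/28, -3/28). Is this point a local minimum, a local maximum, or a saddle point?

local maximum

The Hessian of F is constant: H = [[-6, -2], [-2, -10]].
det(H) = (-6)·(-10) − (-2)² = 56.
det(H) > 0 and tr(H) = -16 < 0, so H is negative definite and the point is a local maximum.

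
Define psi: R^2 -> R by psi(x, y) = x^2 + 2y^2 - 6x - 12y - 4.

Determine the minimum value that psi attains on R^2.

-31

psi(x,y) separates as P(x) + Q(y) − 4, so its minimum is min P + min Q − 4.
P'(x) = 2x - 6 vanishes at x ∈ {3}; Q'(y) = 4y - 12 vanishes at y ∈ {3}.
Local minima of P (where P''>0): P(3)=-9. Local minima of Q: Q(3)=-18.
So the global minimum of psi is P(3) + Q(3) − 4 = -9 − 18 − 4 = -31, attained at (3, 3).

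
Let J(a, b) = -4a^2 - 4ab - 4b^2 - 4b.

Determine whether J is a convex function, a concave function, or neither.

concave

J is quadratic, so its Hessian is the constant matrix H = [[-8, -4], [-4, -8]].
det(H) = 48, tr(H) = -16.
det(H) > 0 and tr(H) < 0, so H is negative definite everywhere: concave.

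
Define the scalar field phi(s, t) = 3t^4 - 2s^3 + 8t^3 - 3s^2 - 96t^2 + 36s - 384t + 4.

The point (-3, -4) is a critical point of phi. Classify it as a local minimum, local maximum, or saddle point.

The mixed partial ∂²phi/∂s∂t is 0, so the Hessian at any point is diag(phi_ss, phi_tt) = diag(-6(2s + 1), 12(3t^2 + 4t - 16)).
At (-3, -4): H = diag(30, 192).
Both eigenvalues are positive, so H is positive definite: a local minimum.

local minimum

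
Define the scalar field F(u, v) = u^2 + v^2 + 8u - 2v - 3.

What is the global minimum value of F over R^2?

F(u,v) separates as P(u) + Q(v) − 3, so its minimum is min P + min Q − 3.
P'(u) = 2u + 8 vanishes at u ∈ {-4}; Q'(v) = 2v - 2 vanishes at v ∈ {1}.
Local minima of P (where P''>0): P(-4)=-16. Local minima of Q: Q(1)=-1.
So the global minimum of F is P(-4) + Q(1) − 3 = -16 − 1 − 3 = -20, attained at (-4, 1).

-20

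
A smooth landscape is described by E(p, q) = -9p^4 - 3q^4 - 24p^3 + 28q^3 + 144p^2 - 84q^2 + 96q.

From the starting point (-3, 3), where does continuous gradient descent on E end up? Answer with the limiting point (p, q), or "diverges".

(0, 2)

E is separable, so gradient descent decouples: p follows -∂E/∂p, q follows -∂E/∂q.
∂E/∂p = -36p(p - 2)(p + 4); at p=-3 this is -540, so p increases.
∂E/∂q = -12(q - 4)(q - 2)(q - 1); at q=3 this is 24, so q decreases.
p converges to its nearest critical value 0 (a local min of the p-part); q converges to 2. The iterate converges to (0, 2).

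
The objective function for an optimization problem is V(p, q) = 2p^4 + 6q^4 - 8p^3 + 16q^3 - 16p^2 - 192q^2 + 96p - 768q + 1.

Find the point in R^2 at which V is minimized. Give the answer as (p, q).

(-2, 4)

V(p,q) separates as A(p) + B(q) + 1, so its minimum is min A + min B + 1.
A'(p) = 8(p - 3)(p - 2)(p + 2) vanishes at p ∈ {-2, 2, 3}; B'(q) = 24(q - 4)(q + 2)(q + 4) vanishes at q ∈ {-4, -2, 4}.
Local minima of A (where A''>0): A(-2)=-160, A(3)=90. Local minima of B: B(-4)=512, B(4)=-3584.
So the global minimum of V is A(-2) + B(4) + 1 = -160 − 3584 + 1 = -3743, attained at (-2, 4).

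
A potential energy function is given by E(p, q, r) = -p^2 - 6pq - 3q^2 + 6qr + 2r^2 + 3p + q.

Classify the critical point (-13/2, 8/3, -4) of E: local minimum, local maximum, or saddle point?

The Hessian is constant: H = [[-2, -6, 0], [-6, -6, 6], [0, 6, 4]].
Leading principal minors: Δ₁ = -2, Δ₂ = -24, Δ₃ = -24.
The minors fit neither the all-positive nor the alternating-sign pattern, so H is indefinite: a saddle point.

saddle point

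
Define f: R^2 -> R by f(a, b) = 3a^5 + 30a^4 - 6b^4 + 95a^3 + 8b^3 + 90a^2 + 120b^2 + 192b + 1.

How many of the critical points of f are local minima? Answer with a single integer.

f separates as a function of a plus a function of b, so ∇f=0 decouples.
∂f/∂a = 15a(a + 1)(a + 3)(a + 4) = 0 at a ∈ {-4, -3, -1, 0}; ∂f/∂b = -24(b - 4)(b + 1)(b + 2) = 0 at b ∈ {-2, -1, 4}.
The Hessian is diagonal: diag(f_aa, f_bb). Second derivatives: f_aa(-4)=-180, f_aa(-3)=90, f_aa(-1)=-90, f_aa(0)=180; f_bb(-2)=-144, f_bb(-1)=120, f_bb(4)=-720.
Local minima occur where both diagonal entries positive: (-3, -1), (0, -1). Count: 2.

2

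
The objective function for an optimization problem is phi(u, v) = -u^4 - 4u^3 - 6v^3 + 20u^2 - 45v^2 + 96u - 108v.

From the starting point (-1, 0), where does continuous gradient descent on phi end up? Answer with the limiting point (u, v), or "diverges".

diverges

phi is separable, so gradient descent decouples: u follows -∂phi/∂u, v follows -∂phi/∂v.
∂phi/∂u = -4(u - 3)(u + 2)(u + 4); at u=-1 this is 48, so u decreases.
∂phi/∂v = -18(v + 2)(v + 3); at v=0 this is -108, so v increases.
The v-coordinate has no critical point in that direction and runs off to infinity.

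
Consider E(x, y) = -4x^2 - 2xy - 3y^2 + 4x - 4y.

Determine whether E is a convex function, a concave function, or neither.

E is quadratic, so its Hessian is the constant matrix H = [[-8, -2], [-2, -6]].
det(H) = 44, tr(H) = -14.
det(H) > 0 and tr(H) < 0, so H is negative definite everywhere: concave.

concave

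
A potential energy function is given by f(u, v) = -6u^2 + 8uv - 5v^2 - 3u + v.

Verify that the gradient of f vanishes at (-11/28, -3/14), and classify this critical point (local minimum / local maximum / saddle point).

∇f = (-12u + 8v - 3, 8u - 10v + 1); substituting (-11/28, -3/14) gives ∇f = (0, 0), so (-11/28, -3/14) is indeed a critical point.
The Hessian of f is constant: H = [[-12, 8], [8, -10]].
det(H) = (-12)·(-10) − 8² = 56.
det(H) > 0 and tr(H) = -22 < 0, so H is negative definite and the point is a local maximum.

local maximum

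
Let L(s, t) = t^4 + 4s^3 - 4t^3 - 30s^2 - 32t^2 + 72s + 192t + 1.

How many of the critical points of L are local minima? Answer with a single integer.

L separates as a function of s plus a function of t, so ∇L=0 decouples.
∂L/∂s = 12(s - 3)(s - 2) = 0 at s ∈ {2, 3}; ∂L/∂t = 4(t - 4)(t - 3)(t + 4) = 0 at t ∈ {-4, 3, 4}.
The Hessian is diagonal: diag(L_ss, L_tt). Second derivatives: L_ss(2)=-12, L_ss(3)=12; L_tt(-4)=224, L_tt(3)=-28, L_tt(4)=32.
Local minima occur where both diagonal entries positive: (3, -4), (3, 4). Count: 2.

2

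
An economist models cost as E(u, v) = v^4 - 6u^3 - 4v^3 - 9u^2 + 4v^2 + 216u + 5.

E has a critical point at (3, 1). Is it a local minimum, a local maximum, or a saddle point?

The mixed partial ∂²E/∂u∂v is 0, so the Hessian at any point is diag(E_uu, E_vv) = diag(-18(2u + 1), 4(3v^2 - 6v + 2)).
At (3, 1): H = diag(-126, -4).
Both eigenvalues are negative, so H is negative definite: a local maximum.

local maximum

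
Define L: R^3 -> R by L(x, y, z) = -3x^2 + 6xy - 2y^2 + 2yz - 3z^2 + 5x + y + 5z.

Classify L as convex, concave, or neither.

L is quadratic, so its Hessian is the constant matrix H = [[-6, 6, 0], [6, -4, 2], [0, 2, -6]].
Leading principal minors: -6, -12, 96.
Neither pattern holds ⇒ H is indefinite ⇒ neither convex nor concave.

neither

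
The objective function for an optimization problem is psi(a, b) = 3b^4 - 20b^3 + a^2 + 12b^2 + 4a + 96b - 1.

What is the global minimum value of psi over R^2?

-66

psi(a,b) separates as P(a) + Q(b) − 1, so its minimum is min P + min Q − 1.
P'(a) = 2a + 4 vanishes at a ∈ {-2}; Q'(b) = 12(b - 4)(b - 2)(b + 1) vanishes at b ∈ {-1, 2, 4}.
Local minima of P (where P''>0): P(-2)=-4. Local minima of Q: Q(-1)=-61, Q(4)=64.
So the global minimum of psi is P(-2) + Q(-1) − 1 = -4 − 61 − 1 = -66, attained at (-2, -1).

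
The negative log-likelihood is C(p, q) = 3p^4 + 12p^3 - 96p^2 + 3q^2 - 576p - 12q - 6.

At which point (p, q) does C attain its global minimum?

C(p,q) separates as A(p) + B(q) − 6, so its minimum is min A + min B − 6.
A'(p) = 12(p - 4)(p + 3)(p + 4) vanishes at p ∈ {-4, -3, 4}; B'(q) = 6q - 12 vanishes at q ∈ {2}.
Local minima of A (where A''>0): A(-4)=768, A(4)=-2304. Local minima of B: B(2)=-12.
So the global minimum of C is A(4) + B(2) − 6 = -2304 − 12 − 6 = -2322, attained at (4, 2).

(4, 2)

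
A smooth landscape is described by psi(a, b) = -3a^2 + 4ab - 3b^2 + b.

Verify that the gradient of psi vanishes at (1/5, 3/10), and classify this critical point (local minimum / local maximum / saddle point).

∇psi = (-6a + 4b, 4a - 6b + 1); substituting (1/5, 3/10) gives ∇psi = (0, 0), so (1/5, 3/10) is indeed a critical point.
The Hessian of psi is constant: H = [[-6, 4], [4, -6]].
det(H) = (-6)·(-6) − 4² = 20.
det(H) > 0 and tr(H) = -12 < 0, so H is negative definite and the point is a local maximum.

local maximum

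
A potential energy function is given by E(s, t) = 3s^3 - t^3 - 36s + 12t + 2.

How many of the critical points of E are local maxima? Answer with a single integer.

E separates as a function of s plus a function of t, so ∇E=0 decouples.
∂E/∂s = 9(s - 2)(s + 2) = 0 at s ∈ {-2, 2}; ∂E/∂t = -3(t - 2)(t + 2) = 0 at t ∈ {-2, 2}.
The Hessian is diagonal: diag(E_ss, E_tt). Second derivatives: E_ss(-2)=-36, E_ss(2)=36; E_tt(-2)=12, E_tt(2)=-12.
Local maxima occur where both diagonal entries negative: (-2, 2). Count: 1.

1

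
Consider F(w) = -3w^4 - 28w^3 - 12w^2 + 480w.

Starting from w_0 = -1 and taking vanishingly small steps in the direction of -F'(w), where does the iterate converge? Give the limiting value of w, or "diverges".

F'(w) = -12(w - 2)(w + 4)(w + 5), so F'(-1) = 432.
Gradient descent moves in the -F' direction, i.e. w is decreasing.
The nearest critical point in that direction is w = -4, where F'' = 72 > 0 (a local minimum). The iterate converges there.

-4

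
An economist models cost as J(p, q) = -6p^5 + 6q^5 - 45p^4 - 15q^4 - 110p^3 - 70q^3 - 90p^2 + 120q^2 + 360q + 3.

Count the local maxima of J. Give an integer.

J separates as a function of p plus a function of q, so ∇J=0 decouples.
∂J/∂p = -30p(p + 1)(p + 2)(p + 3) = 0 at p ∈ {-3, -2, -1, 0}; ∂J/∂q = 30(q - 3)(q - 2)(q + 1)(q + 2) = 0 at q ∈ {-2, -1, 2, 3}.
The Hessian is diagonal: diag(J_pp, J_qq). Second derivatives: J_pp(-3)=180, J_pp(-2)=-60, J_pp(-1)=60, J_pp(0)=-180; J_qq(-2)=-600, J_qq(-1)=360, J_qq(2)=-360, J_qq(3)=600.
Local maxima occur where both diagonal entries negative: (-2, -2), (-2, 2), (0, -2), (0, 2). Count: 4.

4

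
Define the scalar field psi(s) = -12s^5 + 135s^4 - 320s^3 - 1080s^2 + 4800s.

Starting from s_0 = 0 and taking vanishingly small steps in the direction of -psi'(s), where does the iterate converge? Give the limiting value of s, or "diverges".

psi'(s) = -60(s - 5)(s - 4)(s - 2)(s + 2), so psi'(0) = 4800.
Gradient descent moves in the -psi' direction, i.e. s is decreasing.
The nearest critical point in that direction is s = -2, where psi'' = 10080 > 0 (a local minimum). The iterate converges there.

-2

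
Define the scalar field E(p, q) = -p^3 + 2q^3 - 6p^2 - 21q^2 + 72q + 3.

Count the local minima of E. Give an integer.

1

E separates as a function of p plus a function of q, so ∇E=0 decouples.
∂E/∂p = -3p(p + 4) = 0 at p ∈ {-4, 0}; ∂E/∂q = 6(q - 4)(q - 3) = 0 at q ∈ {3, 4}.
The Hessian is diagonal: diag(E_pp, E_qq). Second derivatives: E_pp(-4)=12, E_pp(0)=-12; E_qq(3)=-6, E_qq(4)=6.
Local minima occur where both diagonal entries positive: (-4, 4). Count: 1.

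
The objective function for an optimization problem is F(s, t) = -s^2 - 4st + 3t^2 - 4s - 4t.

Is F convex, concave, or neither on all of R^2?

F is quadratic, so its Hessian is the constant matrix H = [[-2, -4], [-4, 6]].
det(H) = -28, tr(H) = 4.
det(H) < 0, so H is indefinite: neither convex nor concave.

neither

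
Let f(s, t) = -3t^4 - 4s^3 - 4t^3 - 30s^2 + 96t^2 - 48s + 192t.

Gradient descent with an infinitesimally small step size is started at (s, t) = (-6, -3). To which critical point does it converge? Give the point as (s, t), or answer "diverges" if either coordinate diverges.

f is separable, so gradient descent decouples: s follows -∂f/∂s, t follows -∂f/∂t.
∂f/∂s = -12(s + 1)(s + 4); at s=-6 this is -120, so s increases.
∂f/∂t = -12(t - 4)(t + 1)(t + 4); at t=-3 this is -168, so t increases.
s converges to its nearest critical value -4 (a local min of the s-part); t converges to -1. The iterate converges to (-4, -1).

(-4, -1)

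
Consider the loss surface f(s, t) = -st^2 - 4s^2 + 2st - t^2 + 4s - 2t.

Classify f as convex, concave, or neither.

The term -st^2 is cubic, so the Hessian is not constant.
∂²f/∂t² = -2s - 2, which takes both signs as s varies (negative for sufficiently large s). A diagonal entry of the Hessian changing sign means the Hessian is neither positive- nor negative-semidefinite on all of R^2.

neither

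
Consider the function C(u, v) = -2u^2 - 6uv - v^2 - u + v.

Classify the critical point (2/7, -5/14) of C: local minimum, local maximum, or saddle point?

The Hessian of C is constant: H = [[-4, -6], [-6, -2]].
det(H) = (-4)·(-2) − (-6)² = -28.
Since det(H) < 0, H is indefinite and the critical point is a saddle point.

saddle point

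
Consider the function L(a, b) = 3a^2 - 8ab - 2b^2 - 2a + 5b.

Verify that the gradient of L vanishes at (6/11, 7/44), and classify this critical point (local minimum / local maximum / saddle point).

saddle point

∇L = (6a - 8b - 2, -8a - 4b + 5); substituting (6/11, 7/44) gives ∇L = (0, 0), so (6/11, 7/44) is indeed a critical point.
The Hessian of L is constant: H = [[6, -8], [-8, -4]].
det(H) = 6·(-4) − (-8)² = -88.
Since det(H) < 0, H is indefinite and the critical point is a saddle point.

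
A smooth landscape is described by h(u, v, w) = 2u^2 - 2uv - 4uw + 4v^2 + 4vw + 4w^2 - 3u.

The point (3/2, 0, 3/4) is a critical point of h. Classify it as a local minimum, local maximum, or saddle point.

The Hessian is constant: H = [[4, -2, -4], [-2, 8, 4], [-4, 4, 8]].
Leading principal minors: Δ₁ = 4, Δ₂ = 28, Δ₃ = 96.
All leading minors are positive, so H is positive definite: a local minimum.

local minimum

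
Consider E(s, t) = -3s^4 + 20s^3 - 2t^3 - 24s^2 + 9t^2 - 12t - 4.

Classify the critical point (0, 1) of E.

saddle point

The mixed partial ∂²E/∂s∂t is 0, so the Hessian at any point is diag(E_ss, E_tt) = diag(12(-3s^2 + 10s - 4), 6(-2t + 3)).
At (0, 1): H = diag(-48, 6).
The eigenvalues have opposite signs, so H is indefinite: a saddle point.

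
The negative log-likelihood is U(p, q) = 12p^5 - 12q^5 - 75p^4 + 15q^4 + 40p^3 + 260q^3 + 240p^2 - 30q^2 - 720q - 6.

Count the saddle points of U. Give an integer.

U separates as a function of p plus a function of q, so ∇U=0 decouples.
∂U/∂p = 60p(p - 4)(p - 2)(p + 1) = 0 at p ∈ {-1, 0, 2, 4}; ∂U/∂q = -60(q - 4)(q - 1)(q + 1)(q + 3) = 0 at q ∈ {-3, -1, 1, 4}.
The Hessian is diagonal: diag(U_pp, U_qq). Second derivatives: U_pp(-1)=-900, U_pp(0)=480, U_pp(2)=-720, U_pp(4)=2400; U_qq(-3)=3360, U_qq(-1)=-1200, U_qq(1)=1440, U_qq(4)=-6300.
Saddle points occur where the two diagonal entries have opposite signs: (-1, -3), (-1, 1), (0, -1), (0, 4), (2, -3), (2, 1), (4, -1), (4, 4). Count: 8.

8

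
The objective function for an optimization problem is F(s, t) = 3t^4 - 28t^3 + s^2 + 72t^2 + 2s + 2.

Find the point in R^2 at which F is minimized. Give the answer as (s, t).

(-1, 0)

F(s,t) separates as P(s) + Q(t) + 2, so its minimum is min P + min Q + 2.
P'(s) = 2s + 2 vanishes at s ∈ {-1}; Q'(t) = 12t(t - 4)(t - 3) vanishes at t ∈ {0, 3, 4}.
Local minima of P (where P''>0): P(-1)=-1. Local minima of Q: Q(0)=0, Q(4)=128.
So the global minimum of F is P(-1) + Q(0) + 2 = -1 + 0 + 2 = 1, attained at (-1, 0).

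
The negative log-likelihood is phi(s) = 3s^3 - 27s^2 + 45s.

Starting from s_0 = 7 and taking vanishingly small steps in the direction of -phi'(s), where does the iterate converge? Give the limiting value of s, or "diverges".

phi'(s) = 9(s - 5)(s - 1), so phi'(7) = 108.
Gradient descent moves in the -phi' direction, i.e. s is decreasing.
The nearest critical point in that direction is s = 5, where phi'' = 36 > 0 (a local minimum). The iterate converges there.

5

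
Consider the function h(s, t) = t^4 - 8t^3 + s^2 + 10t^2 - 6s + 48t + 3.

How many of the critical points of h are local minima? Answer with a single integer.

2

h separates as a function of s plus a function of t, so ∇h=0 decouples.
∂h/∂s = 2(s - 3) = 0 at s ∈ {3}; ∂h/∂t = 4(t - 4)(t - 3)(t + 1) = 0 at t ∈ {-1, 3, 4}.
The Hessian is diagonal: diag(h_ss, h_tt). Second derivatives: h_ss(3)=2; h_tt(-1)=80, h_tt(3)=-16, h_tt(4)=20.
Local minima occur where both diagonal entries positive: (3, -1), (3, 4). Count: 2.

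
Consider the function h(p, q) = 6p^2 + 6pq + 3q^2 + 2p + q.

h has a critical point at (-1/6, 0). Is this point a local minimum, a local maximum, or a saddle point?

The Hessian of h is constant: H = [[12, 6], [6, 6]].
det(H) = 12·6 − 6² = 36.
det(H) > 0 and tr(H) = 18 > 0, so H is positive definite and the point is a local minimum.

local minimum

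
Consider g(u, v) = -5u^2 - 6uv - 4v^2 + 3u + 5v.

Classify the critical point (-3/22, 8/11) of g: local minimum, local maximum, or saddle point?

local maximum

The Hessian of g is constant: H = [[-10, -6], [-6, -8]].
det(H) = (-10)·(-8) − (-6)² = 44.
det(H) > 0 and tr(H) = -18 < 0, so H is negative definite and the point is a local maximum.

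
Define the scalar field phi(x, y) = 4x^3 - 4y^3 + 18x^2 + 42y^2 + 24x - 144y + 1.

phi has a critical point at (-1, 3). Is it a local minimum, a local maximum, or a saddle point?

local minimum

The mixed partial ∂²phi/∂x∂y is 0, so the Hessian at any point is diag(phi_xx, phi_yy) = diag(12(2x + 3), 12(-2y + 7)).
At (-1, 3): H = diag(12, 12).
Both eigenvalues are positive, so H is positive definite: a local minimum.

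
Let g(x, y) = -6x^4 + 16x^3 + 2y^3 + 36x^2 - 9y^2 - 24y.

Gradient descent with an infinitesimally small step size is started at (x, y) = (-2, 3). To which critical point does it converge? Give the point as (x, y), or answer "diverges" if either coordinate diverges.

diverges

g is separable, so gradient descent decouples: x follows -∂g/∂x, y follows -∂g/∂y.
∂g/∂x = -24x(x - 3)(x + 1); at x=-2 this is 240, so x decreases.
∂g/∂y = 6(y - 4)(y + 1); at y=3 this is -24, so y increases.
The x-coordinate has no critical point in that direction and runs off to infinity.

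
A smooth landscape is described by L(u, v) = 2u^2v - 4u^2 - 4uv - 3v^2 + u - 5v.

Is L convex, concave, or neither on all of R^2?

The term 2u^2v is cubic, so the Hessian is not constant.
∂²L/∂u² = 4v - 8, which takes both signs as v varies (negative for sufficiently negative v). A diagonal entry of the Hessian changing sign means the Hessian is neither positive- nor negative-semidefinite on all of R^2.

neither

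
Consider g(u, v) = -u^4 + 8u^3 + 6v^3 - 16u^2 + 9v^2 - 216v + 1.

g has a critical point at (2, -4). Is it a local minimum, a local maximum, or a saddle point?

saddle point

The mixed partial ∂²g/∂u∂v is 0, so the Hessian at any point is diag(g_uu, g_vv) = diag(4(-3u^2 + 12u - 8), 18(2v + 1)).
At (2, -4): H = diag(16, -126).
The eigenvalues have opposite signs, so H is indefinite: a saddle point.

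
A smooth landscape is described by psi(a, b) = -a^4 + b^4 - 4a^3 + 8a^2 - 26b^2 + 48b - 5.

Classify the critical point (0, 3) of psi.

The mixed partial ∂²psi/∂a∂b is 0, so the Hessian at any point is diag(psi_aa, psi_bb) = diag(4(-3a^2 - 6a + 4), 4(3b^2 - 13)).
At (0, 3): H = diag(16, 56).
Both eigenvalues are positive, so H is positive definite: a local minimum.

local minimum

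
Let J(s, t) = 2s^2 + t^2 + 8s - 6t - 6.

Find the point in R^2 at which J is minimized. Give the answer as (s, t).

(-2, 3)

J(s,t) separates as P(s) + Q(t) − 6, so its minimum is min P + min Q − 6.
P'(s) = 4s + 8 vanishes at s ∈ {-2}; Q'(t) = 2(t - 3) vanishes at t ∈ {3}.
Local minima of P (where P''>0): P(-2)=-8. Local minima of Q: Q(3)=-9.
So the global minimum of J is P(-2) + Q(3) − 6 = -8 − 9 − 6 = -23, attained at (-2, 3).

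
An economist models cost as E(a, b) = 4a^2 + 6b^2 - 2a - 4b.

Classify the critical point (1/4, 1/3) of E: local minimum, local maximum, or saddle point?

The Hessian of E is constant: H = [[8, 0], [0, 12]].
det(H) = 8·12 − 0² = 96.
det(H) > 0 and tr(H) = 20 > 0, so H is positive definite and the point is a local minimum.

local minimum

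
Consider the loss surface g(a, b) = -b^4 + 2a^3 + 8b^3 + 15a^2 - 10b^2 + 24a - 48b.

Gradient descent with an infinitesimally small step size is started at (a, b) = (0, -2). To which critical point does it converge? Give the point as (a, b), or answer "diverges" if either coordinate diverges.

diverges

g is separable, so gradient descent decouples: a follows -∂g/∂a, b follows -∂g/∂b.
∂g/∂a = 6(a + 1)(a + 4); at a=0 this is 24, so a decreases.
∂g/∂b = -4(b - 4)(b - 3)(b + 1); at b=-2 this is 120, so b decreases.
The b-coordinate has no critical point in that direction and runs off to infinity.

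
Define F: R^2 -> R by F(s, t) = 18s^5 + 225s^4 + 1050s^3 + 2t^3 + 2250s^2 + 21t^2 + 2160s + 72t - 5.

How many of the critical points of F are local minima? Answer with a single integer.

F separates as a function of s plus a function of t, so ∇F=0 decouples.
∂F/∂s = 90(s + 1)(s + 2)(s + 3)(s + 4) = 0 at s ∈ {-4, -3, -2, -1}; ∂F/∂t = 6(t + 3)(t + 4) = 0 at t ∈ {-4, -3}.
The Hessian is diagonal: diag(F_ss, F_tt). Second derivatives: F_ss(-4)=-540, F_ss(-3)=180, F_ss(-2)=-180, F_ss(-1)=540; F_tt(-4)=-6, F_tt(-3)=6.
Local minima occur where both diagonal entries positive: (-3, -3), (-1, -3). Count: 2.

2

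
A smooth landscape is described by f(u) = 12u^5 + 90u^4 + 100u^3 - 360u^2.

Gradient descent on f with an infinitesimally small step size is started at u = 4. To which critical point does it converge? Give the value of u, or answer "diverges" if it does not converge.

f'(u) = 60u(u - 1)(u + 3)(u + 4), so f'(4) = 40320.
Gradient descent moves in the -f' direction, i.e. u is decreasing.
The nearest critical point in that direction is u = 1, where f'' = 1200 > 0 (a local minimum). The iterate converges there.

1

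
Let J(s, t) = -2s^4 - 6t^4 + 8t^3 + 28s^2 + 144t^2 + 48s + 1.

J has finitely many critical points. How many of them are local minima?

1

J separates as a function of s plus a function of t, so ∇J=0 decouples.
∂J/∂s = -8(s - 3)(s + 1)(s + 2) = 0 at s ∈ {-2, -1, 3}; ∂J/∂t = -24t(t - 4)(t + 3) = 0 at t ∈ {-3, 0, 4}.
The Hessian is diagonal: diag(J_ss, J_tt). Second derivatives: J_ss(-2)=-40, J_ss(-1)=32, J_ss(3)=-160; J_tt(-3)=-504, J_tt(0)=288, J_tt(4)=-672.
Local minima occur where both diagonal entries positive: (-1, 0). Count: 1.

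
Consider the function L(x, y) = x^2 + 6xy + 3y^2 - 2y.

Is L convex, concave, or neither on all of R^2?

L is quadratic, so its Hessian is the constant matrix H = [[2, 6], [6, 6]].
det(H) = -24, tr(H) = 8.
det(H) < 0, so H is indefinite: neither convex nor concave.

neither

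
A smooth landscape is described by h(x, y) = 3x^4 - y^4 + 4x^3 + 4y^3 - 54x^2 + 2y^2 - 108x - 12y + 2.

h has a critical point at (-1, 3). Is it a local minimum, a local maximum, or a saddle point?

local maximum

The mixed partial ∂²h/∂x∂y is 0, so the Hessian at any point is diag(h_xx, h_yy) = diag(12(3x^2 + 2x - 9), 4(-3y^2 + 6y + 1)).
At (-1, 3): H = diag(-96, -32).
Both eigenvalues are negative, so H is negative definite: a local maximum.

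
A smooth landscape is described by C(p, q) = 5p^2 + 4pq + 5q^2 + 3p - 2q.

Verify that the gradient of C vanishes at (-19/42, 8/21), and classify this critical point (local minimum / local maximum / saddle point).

∇C = (10p + 4q + 3, 4p + 10q - 2); substituting (-19/42, 8/21) gives ∇C = (0, 0), so (-19/42, 8/21) is indeed a critical point.
The Hessian of C is constant: H = [[10, 4], [4, 10]].
det(H) = 10·10 − 4² = 84.
det(H) > 0 and tr(H) = 20 > 0, so H is positive definite and the point is a local minimum.

local minimum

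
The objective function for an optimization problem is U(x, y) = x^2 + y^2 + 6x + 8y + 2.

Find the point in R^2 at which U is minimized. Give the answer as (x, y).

(-3, -4)

U(x,y) separates as P(x) + Q(y) + 2, so its minimum is min P + min Q + 2.
P'(x) = 2x + 6 vanishes at x ∈ {-3}; Q'(y) = 2y + 8 vanishes at y ∈ {-4}.
Local minima of P (where P''>0): P(-3)=-9. Local minima of Q: Q(-4)=-16.
So the global minimum of U is P(-3) + Q(-4) + 2 = -9 − 16 + 2 = -23, attained at (-3, -4).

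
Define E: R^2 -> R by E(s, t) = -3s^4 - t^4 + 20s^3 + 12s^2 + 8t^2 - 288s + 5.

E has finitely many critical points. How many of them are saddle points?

E separates as a function of s plus a function of t, so ∇E=0 decouples.
∂E/∂s = -12(s - 4)(s - 3)(s + 2) = 0 at s ∈ {-2, 3, 4}; ∂E/∂t = -4t(t - 2)(t + 2) = 0 at t ∈ {-2, 0, 2}.
The Hessian is diagonal: diag(E_ss, E_tt). Second derivatives: E_ss(-2)=-360, E_ss(3)=60, E_ss(4)=-72; E_tt(-2)=-32, E_tt(0)=16, E_tt(2)=-32.
Saddle points occur where the two diagonal entries have opposite signs: (-2, 0), (3, -2), (3, 2), (4, 0). Count: 4.

4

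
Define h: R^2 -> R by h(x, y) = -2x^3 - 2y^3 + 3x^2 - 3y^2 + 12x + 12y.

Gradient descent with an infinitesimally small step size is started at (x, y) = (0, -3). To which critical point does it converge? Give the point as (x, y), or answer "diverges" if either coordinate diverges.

(-1, -2)

h is separable, so gradient descent decouples: x follows -∂h/∂x, y follows -∂h/∂y.
∂h/∂x = -6(x - 2)(x + 1); at x=0 this is 12, so x decreases.
∂h/∂y = -6(y - 1)(y + 2); at y=-3 this is -24, so y increases.
x converges to its nearest critical value -1 (a local min of the x-part); y converges to -2. The iterate converges to (-1, -2).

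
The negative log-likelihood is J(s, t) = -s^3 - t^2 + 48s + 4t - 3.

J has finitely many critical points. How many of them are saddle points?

1

J separates as a function of s plus a function of t, so ∇J=0 decouples.
∂J/∂s = -3(s - 4)(s + 4) = 0 at s ∈ {-4, 4}; ∂J/∂t = -2(t - 2) = 0 at t ∈ {2}.
The Hessian is diagonal: diag(J_ss, J_tt). Second derivatives: J_ss(-4)=24, J_ss(4)=-24; J_tt(2)=-2.
Saddle points occur where the two diagonal entries have opposite signs: (-4, 2). Count: 1.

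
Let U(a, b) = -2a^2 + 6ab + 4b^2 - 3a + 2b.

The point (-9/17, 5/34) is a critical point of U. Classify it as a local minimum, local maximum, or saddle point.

saddle point

The Hessian of U is constant: H = [[-4, 6], [6, 8]].
det(H) = (-4)·8 − 6² = -68.
Since det(H) < 0, H is indefinite and the critical point is a saddle point.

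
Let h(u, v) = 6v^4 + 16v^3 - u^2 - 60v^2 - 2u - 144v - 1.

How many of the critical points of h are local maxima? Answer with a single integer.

1

h separates as a function of u plus a function of v, so ∇h=0 decouples.
∂h/∂u = -2(u + 1) = 0 at u ∈ {-1}; ∂h/∂v = 24(v - 2)(v + 1)(v + 3) = 0 at v ∈ {-3, -1, 2}.
The Hessian is diagonal: diag(h_uu, h_vv). Second derivatives: h_uu(-1)=-2; h_vv(-3)=240, h_vv(-1)=-144, h_vv(2)=360.
Local maxima occur where both diagonal entries negative: (-1, -1). Count: 1.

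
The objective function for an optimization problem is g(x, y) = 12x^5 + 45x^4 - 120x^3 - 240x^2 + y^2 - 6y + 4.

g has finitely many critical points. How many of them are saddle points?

2

g separates as a function of x plus a function of y, so ∇g=0 decouples.
∂g/∂x = 60x(x - 2)(x + 1)(x + 4) = 0 at x ∈ {-4, -1, 0, 2}; ∂g/∂y = 2(y - 3) = 0 at y ∈ {3}.
The Hessian is diagonal: diag(g_xx, g_yy). Second derivatives: g_xx(-4)=-4320, g_xx(-1)=540, g_xx(0)=-480, g_xx(2)=2160; g_yy(3)=2.
Saddle points occur where the two diagonal entries have opposite signs: (-4, 3), (0, 3). Count: 2.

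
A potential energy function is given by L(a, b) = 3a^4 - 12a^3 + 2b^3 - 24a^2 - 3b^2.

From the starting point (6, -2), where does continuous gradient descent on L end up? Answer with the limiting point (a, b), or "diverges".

L is separable, so gradient descent decouples: a follows -∂L/∂a, b follows -∂L/∂b.
∂L/∂a = 12a(a - 4)(a + 1); at a=6 this is 1008, so a decreases.
∂L/∂b = 6b(b - 1); at b=-2 this is 36, so b decreases.
The b-coordinate has no critical point in that direction and runs off to infinity.

diverges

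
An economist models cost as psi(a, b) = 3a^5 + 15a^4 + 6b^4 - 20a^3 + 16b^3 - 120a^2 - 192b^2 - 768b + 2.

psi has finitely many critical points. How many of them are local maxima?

2

psi separates as a function of a plus a function of b, so ∇psi=0 decouples.
∂psi/∂a = 15a(a - 2)(a + 2)(a + 4) = 0 at a ∈ {-4, -2, 0, 2}; ∂psi/∂b = 24(b - 4)(b + 2)(b + 4) = 0 at b ∈ {-4, -2, 4}.
The Hessian is diagonal: diag(psi_aa, psi_bb). Second derivatives: psi_aa(-4)=-720, psi_aa(-2)=240, psi_aa(0)=-240, psi_aa(2)=720; psi_bb(-4)=384, psi_bb(-2)=-288, psi_bb(4)=1152.
Local maxima occur where both diagonal entries negative: (-4, -2), (0, -2). Count: 2.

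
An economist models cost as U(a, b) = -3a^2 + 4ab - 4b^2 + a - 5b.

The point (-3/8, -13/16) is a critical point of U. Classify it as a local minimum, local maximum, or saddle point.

local maximum

The Hessian of U is constant: H = [[-6, 4], [4, -8]].
det(H) = (-6)·(-8) − 4² = 32.
det(H) > 0 and tr(H) = -14 < 0, so H is negative definite and the point is a local maximum.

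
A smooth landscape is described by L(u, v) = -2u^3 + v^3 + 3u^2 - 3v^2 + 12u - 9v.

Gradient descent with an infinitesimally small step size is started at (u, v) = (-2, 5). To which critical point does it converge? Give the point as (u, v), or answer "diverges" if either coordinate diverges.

(-1, 3)

L is separable, so gradient descent decouples: u follows -∂L/∂u, v follows -∂L/∂v.
∂L/∂u = -6(u - 2)(u + 1); at u=-2 this is -24, so u increases.
∂L/∂v = 3(v - 3)(v + 1); at v=5 this is 36, so v decreases.
u converges to its nearest critical value -1 (a local min of the u-part); v converges to 3. The iterate converges to (-1, 3).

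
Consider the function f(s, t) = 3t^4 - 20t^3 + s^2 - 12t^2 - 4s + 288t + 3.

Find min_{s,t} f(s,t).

f(s,t) separates as P(s) + Q(t) + 3, so its minimum is min P + min Q + 3.
P'(s) = 2s - 4 vanishes at s ∈ {2}; Q'(t) = 12(t - 4)(t - 3)(t + 2) vanishes at t ∈ {-2, 3, 4}.
Local minima of P (where P''>0): P(2)=-4. Local minima of Q: Q(-2)=-416, Q(4)=448.
So the global minimum of f is P(2) + Q(-2) + 3 = -4 − 416 + 3 = -417, attained at (2, -2).

-417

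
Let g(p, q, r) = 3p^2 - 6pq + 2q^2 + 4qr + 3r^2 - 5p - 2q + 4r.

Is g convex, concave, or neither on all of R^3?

g is quadratic, so its Hessian is the constant matrix H = [[6, -6, 0], [-6, 4, 4], [0, 4, 6]].
Leading principal minors: 6, -12, -168.
Neither pattern holds ⇒ H is indefinite ⇒ neither convex nor concave.

neither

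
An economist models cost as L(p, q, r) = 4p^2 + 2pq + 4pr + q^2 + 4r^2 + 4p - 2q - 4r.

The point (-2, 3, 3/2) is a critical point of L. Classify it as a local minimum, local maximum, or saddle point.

local minimum

The Hessian is constant: H = [[8, 2, 4], [2, 2, 0], [4, 0, 8]].
Leading principal minors: Δ₁ = 8, Δ₂ = 12, Δ₃ = 64.
All leading minors are positive, so H is positive definite: a local minimum.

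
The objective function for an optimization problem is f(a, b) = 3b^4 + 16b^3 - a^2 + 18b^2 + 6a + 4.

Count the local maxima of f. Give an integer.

1

f separates as a function of a plus a function of b, so ∇f=0 decouples.
∂f/∂a = -2(a - 3) = 0 at a ∈ {3}; ∂f/∂b = 12b(b + 1)(b + 3) = 0 at b ∈ {-3, -1, 0}.
The Hessian is diagonal: diag(f_aa, f_bb). Second derivatives: f_aa(3)=-2; f_bb(-3)=72, f_bb(-1)=-24, f_bb(0)=36.
Local maxima occur where both diagonal entries negative: (3, -1). Count: 1.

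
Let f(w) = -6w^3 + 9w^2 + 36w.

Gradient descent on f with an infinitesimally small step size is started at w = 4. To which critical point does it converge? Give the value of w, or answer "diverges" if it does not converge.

f'(w) = -18(w - 2)(w + 1), so f'(4) = -180.
Gradient descent moves in the -f' direction, i.e. w is increasing.
There is no critical point above w=4, and f' keeps the same sign, so the iterate runs off to +∞.

diverges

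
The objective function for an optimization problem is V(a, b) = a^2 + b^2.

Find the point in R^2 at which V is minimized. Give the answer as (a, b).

V(a,b) separates as P(a) + Q(b), so its minimum is min P + min Q.
P'(a) = 2a vanishes at a ∈ {0}; Q'(b) = 2b vanishes at b ∈ {0}.
Local minima of P (where P''>0): P(0)=0. Local minima of Q: Q(0)=0.
So the global minimum of V is P(0) + Q(0) = 0 + 0 = 0, attained at (0, 0).

(0, 0)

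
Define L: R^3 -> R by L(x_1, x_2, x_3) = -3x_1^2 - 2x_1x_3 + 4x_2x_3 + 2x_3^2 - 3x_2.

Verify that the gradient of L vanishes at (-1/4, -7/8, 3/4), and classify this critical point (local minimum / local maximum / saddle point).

∇L = (-6x_1 - 2x_3, 4x_3 - 3, -2x_1 + 4x_2 + 4x_3); substituting (-1/4, -7/8, 3/4) gives ∇L = (0, 0, 0), so (-1/4, -7/8, 3/4) is indeed a critical point.
The Hessian is constant: H = [[-6, 0, -2], [0, 0, 4], [-2, 4, 4]].
Leading principal minors: Δ₁ = -6, Δ₂ = 0, Δ₃ = 96.
The minors fit neither the all-positive nor the alternating-sign pattern, so H is indefinite: a saddle point.

saddle point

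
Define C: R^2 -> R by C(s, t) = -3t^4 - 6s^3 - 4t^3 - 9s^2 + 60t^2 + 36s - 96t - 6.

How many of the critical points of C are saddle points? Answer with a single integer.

3

C separates as a function of s plus a function of t, so ∇C=0 decouples.
∂C/∂s = -18(s - 1)(s + 2) = 0 at s ∈ {-2, 1}; ∂C/∂t = -12(t - 2)(t - 1)(t + 4) = 0 at t ∈ {-4, 1, 2}.
The Hessian is diagonal: diag(C_ss, C_tt). Second derivatives: C_ss(-2)=54, C_ss(1)=-54; C_tt(-4)=-360, C_tt(1)=60, C_tt(2)=-72.
Saddle points occur where the two diagonal entries have opposite signs: (-2, -4), (-2, 2), (1, 1). Count: 3.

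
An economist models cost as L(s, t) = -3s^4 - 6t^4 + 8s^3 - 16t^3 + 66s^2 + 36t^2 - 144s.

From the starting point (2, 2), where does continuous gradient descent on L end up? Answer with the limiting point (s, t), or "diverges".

L is separable, so gradient descent decouples: s follows -∂L/∂s, t follows -∂L/∂t.
∂L/∂s = -12(s - 4)(s - 1)(s + 3); at s=2 this is 120, so s decreases.
∂L/∂t = -24t(t - 1)(t + 3); at t=2 this is -240, so t increases.
The t-coordinate has no critical point in that direction and runs off to infinity.

diverges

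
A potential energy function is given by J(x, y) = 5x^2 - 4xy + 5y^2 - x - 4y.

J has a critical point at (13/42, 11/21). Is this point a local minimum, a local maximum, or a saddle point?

The Hessian of J is constant: H = [[10, -4], [-4, 10]].
det(H) = 10·10 − (-4)² = 84.
det(H) > 0 and tr(H) = 20 > 0, so H is positive definite and the point is a local minimum.

local minimum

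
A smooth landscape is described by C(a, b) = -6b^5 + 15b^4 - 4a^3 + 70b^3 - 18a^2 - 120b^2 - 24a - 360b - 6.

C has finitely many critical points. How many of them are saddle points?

4

C separates as a function of a plus a function of b, so ∇C=0 decouples.
∂C/∂a = -12(a + 1)(a + 2) = 0 at a ∈ {-2, -1}; ∂C/∂b = -30(b - 3)(b - 2)(b + 1)(b + 2) = 0 at b ∈ {-2, -1, 2, 3}.
The Hessian is diagonal: diag(C_aa, C_bb). Second derivatives: C_aa(-2)=12, C_aa(-1)=-12; C_bb(-2)=600, C_bb(-1)=-360, C_bb(2)=360, C_bb(3)=-600.
Saddle points occur where the two diagonal entries have opposite signs: (-2, -1), (-2, 3), (-1, -2), (-1, 2). Count: 4.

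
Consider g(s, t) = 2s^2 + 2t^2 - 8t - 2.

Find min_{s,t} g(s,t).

g(s,t) separates as P(s) + Q(t) − 2, so its minimum is min P + min Q − 2.
P'(s) = 4s vanishes at s ∈ {0}; Q'(t) = 4(t - 2) vanishes at t ∈ {2}.
Local minima of P (where P''>0): P(0)=0. Local minima of Q: Q(2)=-8.
So the global minimum of g is P(0) + Q(2) − 2 = 0 − 8 − 2 = -10, attained at (0, 2).

-10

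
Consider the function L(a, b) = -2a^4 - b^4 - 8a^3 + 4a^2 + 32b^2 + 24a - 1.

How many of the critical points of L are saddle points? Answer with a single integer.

L separates as a function of a plus a function of b, so ∇L=0 decouples.
∂L/∂a = -8(a - 1)(a + 1)(a + 3) = 0 at a ∈ {-3, -1, 1}; ∂L/∂b = -4b(b - 4)(b + 4) = 0 at b ∈ {-4, 0, 4}.
The Hessian is diagonal: diag(L_aa, L_bb). Second derivatives: L_aa(-3)=-64, L_aa(-1)=32, L_aa(1)=-64; L_bb(-4)=-128, L_bb(0)=64, L_bb(4)=-128.
Saddle points occur where the two diagonal entries have opposite signs: (-3, 0), (-1, -4), (-1, 4), (1, 0). Count: 4.

4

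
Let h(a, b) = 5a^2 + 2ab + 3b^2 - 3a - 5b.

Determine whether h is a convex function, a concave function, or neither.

h is quadratic, so its Hessian is the constant matrix H = [[10, 2], [2, 6]].
det(H) = 56, tr(H) = 16.
det(H) > 0 and tr(H) > 0, so H is positive definite everywhere: convex.

convex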